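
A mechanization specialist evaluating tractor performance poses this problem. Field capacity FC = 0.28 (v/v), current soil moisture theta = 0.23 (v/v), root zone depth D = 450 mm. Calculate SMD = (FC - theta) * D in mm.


SMD = (FC - theta) * D
    = (0.28 - 0.23) * 450
    = 0.050 * 450
    = 22.50 mm


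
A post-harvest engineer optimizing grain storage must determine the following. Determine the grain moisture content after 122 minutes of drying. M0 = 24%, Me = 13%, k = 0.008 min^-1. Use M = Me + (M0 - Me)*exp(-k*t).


M = Me + (M0 - Me) * e^(-k*t)
  = 13 + (24 - 13) * e^(-0.008*122)
  = 13 + 11 * e^(-0.976)
  = 13 + 11 * 0.37682
  = 13 + 4.1450
  = 17.14%


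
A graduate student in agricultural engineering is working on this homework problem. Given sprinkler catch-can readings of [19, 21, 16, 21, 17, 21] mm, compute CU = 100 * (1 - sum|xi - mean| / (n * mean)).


xbar = 115 / 6 = 19.167
sum|xi - xbar| = 11
CU = 100 * (1 - 11 / (6 * 19.167))
   = 100 * (1 - 0.0957)
   = 90.43%


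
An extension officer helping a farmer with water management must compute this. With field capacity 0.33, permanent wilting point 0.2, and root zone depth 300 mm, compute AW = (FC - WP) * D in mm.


AW = (FC - WP) * D
   = (0.33 - 0.2) * 300
   = 0.13 * 300
   = 39 mm


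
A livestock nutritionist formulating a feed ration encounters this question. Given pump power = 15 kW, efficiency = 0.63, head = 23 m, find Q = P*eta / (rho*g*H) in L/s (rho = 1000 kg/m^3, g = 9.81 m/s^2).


Q = (P * 1000 * eta) / (rho * g * H)
  = (15 * 1000 * 0.63) / (1000 * 9.81 * 23)
  = 9450 / 225630
  = 0.04188 m^3/s = 41.88 L/s


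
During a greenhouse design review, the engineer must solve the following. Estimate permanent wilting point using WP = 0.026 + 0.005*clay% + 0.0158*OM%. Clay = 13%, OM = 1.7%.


WP = 0.026 + 0.005*13 + 0.0158*1.7
   = 0.026 + 0.0650 + 0.0269
   = 0.1179


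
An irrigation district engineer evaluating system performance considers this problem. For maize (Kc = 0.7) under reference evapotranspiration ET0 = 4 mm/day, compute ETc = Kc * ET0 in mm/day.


ETc = Kc * ET0
    = 0.7 * 4
    = 2.80 mm/day


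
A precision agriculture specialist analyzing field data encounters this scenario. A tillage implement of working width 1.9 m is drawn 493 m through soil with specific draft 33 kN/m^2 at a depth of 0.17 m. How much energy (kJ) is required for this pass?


E = k * d * w * L
  = 33 * 0.17 * 1.9 * 493
  = 5254.89 kJ


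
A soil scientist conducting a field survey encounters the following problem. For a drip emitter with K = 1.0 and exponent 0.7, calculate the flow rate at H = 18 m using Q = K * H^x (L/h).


Q = K * H^x
  = 1.0 * 18^0.7
  = 1.0 * 7.5629
  = 7.56 L/h


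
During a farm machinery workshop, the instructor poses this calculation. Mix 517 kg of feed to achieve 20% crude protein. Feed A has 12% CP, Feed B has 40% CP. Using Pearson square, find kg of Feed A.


parts_A = CP_b - target = 40 - 20 = 20
parts_B = target - CP_a = 20 - 12 = 8
total_parts = 20 + 8 = 28
Feed A = 517 * 20 / 28 = 369.29 kg
Feed B = 517 * 8 / 28 = 147.71 kg

369.29 kg


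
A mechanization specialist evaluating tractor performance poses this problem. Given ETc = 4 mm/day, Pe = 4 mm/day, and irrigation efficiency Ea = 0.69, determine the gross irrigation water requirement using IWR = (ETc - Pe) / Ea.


IWR = (ETc - Pe) / Ea
    = (4 - 4) / 0.69
    = 0 / 0.69
    = 0 mm/day


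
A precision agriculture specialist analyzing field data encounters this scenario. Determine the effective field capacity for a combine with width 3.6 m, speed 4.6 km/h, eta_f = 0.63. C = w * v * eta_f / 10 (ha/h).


C = w * v * eta_f / 10
  = 3.6 * 4.6 * 0.63 / 10
  = 10.43 / 10
  = 1.04 ha/h


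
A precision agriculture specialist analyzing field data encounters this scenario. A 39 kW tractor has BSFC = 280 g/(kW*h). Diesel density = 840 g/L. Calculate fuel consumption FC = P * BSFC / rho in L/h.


FC = P * BSFC / rho_fuel
   = 39 * 280 / 840
   = 10920 / 840
   = 13 L/h


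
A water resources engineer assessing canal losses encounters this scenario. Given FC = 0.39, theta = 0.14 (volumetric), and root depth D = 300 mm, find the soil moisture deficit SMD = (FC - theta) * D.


SMD = (FC - theta) * D
    = (0.39 - 0.14) * 300
    = 0.250 * 300
    = 75 mm


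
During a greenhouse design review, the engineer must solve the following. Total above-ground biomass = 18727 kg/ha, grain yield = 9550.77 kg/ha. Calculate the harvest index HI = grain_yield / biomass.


HI = grain_yield / biomass
   = 9550.77 / 18727
   = 0.51


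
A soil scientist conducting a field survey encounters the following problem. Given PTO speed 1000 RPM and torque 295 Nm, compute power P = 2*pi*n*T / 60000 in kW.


P = 2*pi*n*T / 60000
  = 2*pi * 1000 * 295 / 60000
  = 1853539.67 / 60000
  = 30.89 kW


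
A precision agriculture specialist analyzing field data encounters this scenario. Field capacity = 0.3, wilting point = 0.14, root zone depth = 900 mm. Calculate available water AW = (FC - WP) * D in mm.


AW = (FC - WP) * D
   = (0.3 - 0.14) * 900
   = 0.16 * 900
   = 144 mm


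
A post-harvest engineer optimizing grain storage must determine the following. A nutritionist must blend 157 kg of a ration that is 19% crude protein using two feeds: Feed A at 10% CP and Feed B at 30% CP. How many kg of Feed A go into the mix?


parts_A = CP_b - target = 30 - 19 = 11
parts_B = target - CP_a = 19 - 10 = 9
total_parts = 11 + 9 = 20
Feed A = 157 * 11 / 20 = 86.35 kg
Feed B = 157 * 9 / 20 = 70.65 kg

86.35 kg


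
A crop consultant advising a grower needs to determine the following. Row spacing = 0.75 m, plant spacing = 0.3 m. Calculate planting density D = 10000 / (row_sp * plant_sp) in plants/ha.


D = 10000 / (row_sp * plant_sp)
  = 10000 / (0.75 * 0.3)
  = 10000 / 0.2250
  = 44444.44 plants/ha


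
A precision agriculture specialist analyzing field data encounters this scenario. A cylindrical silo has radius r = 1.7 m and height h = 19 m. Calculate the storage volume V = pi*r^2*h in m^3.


V = pi * r^2 * h
  = pi * 1.7^2 * 19
  = pi * 2.89 * 19
  = 172.50 m^3


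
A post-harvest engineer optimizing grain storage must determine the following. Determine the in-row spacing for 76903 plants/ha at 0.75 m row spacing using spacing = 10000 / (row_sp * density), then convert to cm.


spacing = 10000 / (row_sp * density)
        = 10000 / (0.75 * 76903)
        = 10000 / 57677.25
        = 0.17338 m = 17.34 cm


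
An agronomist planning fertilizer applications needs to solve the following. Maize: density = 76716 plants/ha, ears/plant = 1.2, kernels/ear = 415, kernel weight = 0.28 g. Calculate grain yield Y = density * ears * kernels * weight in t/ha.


Y = density * ears * kernels * kw
  = 76716 * 1.2 * 415 * 0.28 g/ha
  = 10697279.04 g/ha
  = 10697.28 kg/ha = 10.70 t/ha


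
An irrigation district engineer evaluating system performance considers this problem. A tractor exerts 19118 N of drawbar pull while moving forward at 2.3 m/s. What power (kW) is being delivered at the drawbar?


P = F * v / 1000
  = 19118 * 2.3 / 1000
  = 43971.40 / 1000
  = 43.97 kW


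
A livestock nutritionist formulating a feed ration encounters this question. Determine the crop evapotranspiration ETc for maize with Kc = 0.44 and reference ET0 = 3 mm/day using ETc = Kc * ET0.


ETc = Kc * ET0
    = 0.44 * 3
    = 1.32 mm/day


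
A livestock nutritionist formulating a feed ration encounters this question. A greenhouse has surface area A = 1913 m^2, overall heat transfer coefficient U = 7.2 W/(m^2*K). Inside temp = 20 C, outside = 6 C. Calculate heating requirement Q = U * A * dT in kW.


dT = 20 - (6) = 14 K
Q = U * A * dT
  = 7.2 * 1913 * 14
  = 192830.40 W = 192.83 kW


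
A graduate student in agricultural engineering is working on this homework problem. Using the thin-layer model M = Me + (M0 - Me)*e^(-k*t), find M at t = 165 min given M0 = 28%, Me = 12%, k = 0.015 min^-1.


M = Me + (M0 - Me) * e^(-k*t)
  = 12 + (28 - 12) * e^(-0.015*165)
  = 12 + 16 * e^(-2.475)
  = 12 + 16 * 0.08416
  = 12 + 1.3466
  = 13.35%


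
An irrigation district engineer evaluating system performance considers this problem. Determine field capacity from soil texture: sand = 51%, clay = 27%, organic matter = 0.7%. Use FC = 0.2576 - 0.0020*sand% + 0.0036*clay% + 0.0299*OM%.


FC = 0.2576 - 0.0020*51 + 0.0036*27 + 0.0299*0.7
   = 0.2576 - 0.1020 + 0.0972 + 0.0209
   = 0.2737


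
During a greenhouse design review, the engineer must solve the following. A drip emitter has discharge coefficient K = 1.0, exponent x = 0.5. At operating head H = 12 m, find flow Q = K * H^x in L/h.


Q = K * H^x
  = 1.0 * 12^0.5
  = 1.0 * 3.4641
  = 3.46 L/h


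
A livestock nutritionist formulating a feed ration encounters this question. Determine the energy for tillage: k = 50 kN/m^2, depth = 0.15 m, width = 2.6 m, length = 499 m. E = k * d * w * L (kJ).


E = k * d * w * L
  = 50 * 0.15 * 2.6 * 499
  = 9730.50 kJ


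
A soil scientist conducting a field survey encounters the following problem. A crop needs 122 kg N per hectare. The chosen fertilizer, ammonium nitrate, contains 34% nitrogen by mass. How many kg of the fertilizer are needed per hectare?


Rate = N_required / (N_content / 100)
     = 122 / (34 / 100)
     = 122 / 0.34
     = 358.82 kg/ha


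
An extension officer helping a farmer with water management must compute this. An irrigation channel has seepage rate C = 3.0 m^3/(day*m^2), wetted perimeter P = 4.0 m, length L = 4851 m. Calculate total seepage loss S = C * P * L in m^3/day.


S = C * P * L
  = 3.0 * 4.0 * 4851
  = 58212 m^3/day


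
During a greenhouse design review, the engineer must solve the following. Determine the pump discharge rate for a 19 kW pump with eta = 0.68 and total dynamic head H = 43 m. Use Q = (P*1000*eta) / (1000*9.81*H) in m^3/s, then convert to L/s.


Q = (P * 1000 * eta) / (rho * g * H)
  = (19 * 1000 * 0.68) / (1000 * 9.81 * 43)
  = 12920 / 421830
  = 0.03063 m^3/s = 30.63 L/s


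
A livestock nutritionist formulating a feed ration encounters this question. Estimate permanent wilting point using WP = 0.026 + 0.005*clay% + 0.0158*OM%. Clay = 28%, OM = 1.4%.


WP = 0.026 + 0.005*28 + 0.0158*1.4
   = 0.026 + 0.1400 + 0.0221
   = 0.1881


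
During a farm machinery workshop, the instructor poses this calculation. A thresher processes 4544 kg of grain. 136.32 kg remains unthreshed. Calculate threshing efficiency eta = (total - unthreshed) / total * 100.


eta = (total - unthreshed) / total * 100
    = (4544 - 136.32) / 4544 * 100
    = 4407.68 / 4544 * 100
    = 97%


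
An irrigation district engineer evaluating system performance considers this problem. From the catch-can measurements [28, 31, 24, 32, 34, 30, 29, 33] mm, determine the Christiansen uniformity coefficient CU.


xbar = 241 / 8 = 30.125
sum|xi - xbar| = 19
CU = 100 * (1 - 19 / (8 * 30.125))
   = 100 * (1 - 0.0788)
   = 92.12%


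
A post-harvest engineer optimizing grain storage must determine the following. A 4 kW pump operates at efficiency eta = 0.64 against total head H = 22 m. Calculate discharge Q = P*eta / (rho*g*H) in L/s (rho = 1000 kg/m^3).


Q = (P * 1000 * eta) / (rho * g * H)
  = (4 * 1000 * 0.64) / (1000 * 9.81 * 22)
  = 2560 / 215820
  = 0.01186 m^3/s = 11.86 L/s


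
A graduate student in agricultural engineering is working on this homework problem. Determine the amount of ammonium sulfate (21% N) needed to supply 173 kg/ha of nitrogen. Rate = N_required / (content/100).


Rate = N_required / (N_content / 100)
     = 173 / (21 / 100)
     = 173 / 0.21
     = 823.81 kg/ha


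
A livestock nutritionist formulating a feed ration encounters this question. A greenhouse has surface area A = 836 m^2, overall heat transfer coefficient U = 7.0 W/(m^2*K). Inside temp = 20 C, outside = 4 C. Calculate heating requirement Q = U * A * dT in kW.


dT = 20 - (4) = 16 K
Q = U * A * dT
  = 7.0 * 836 * 16
  = 93632 W = 93.63 kW


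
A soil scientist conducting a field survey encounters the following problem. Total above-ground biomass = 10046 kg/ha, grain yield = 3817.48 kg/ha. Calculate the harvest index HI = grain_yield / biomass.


HI = grain_yield / biomass
   = 3817.48 / 10046
   = 0.38


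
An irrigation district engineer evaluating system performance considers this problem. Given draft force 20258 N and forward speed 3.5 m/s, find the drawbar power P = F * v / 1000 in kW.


P = F * v / 1000
  = 20258 * 3.5 / 1000
  = 70903 / 1000
  = 70.90 kW


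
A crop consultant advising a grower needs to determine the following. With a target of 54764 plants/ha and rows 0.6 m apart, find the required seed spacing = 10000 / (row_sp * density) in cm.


spacing = 10000 / (row_sp * density)
        = 10000 / (0.6 * 54764)
        = 10000 / 32858.40
        = 0.30434 m = 30.43 cm


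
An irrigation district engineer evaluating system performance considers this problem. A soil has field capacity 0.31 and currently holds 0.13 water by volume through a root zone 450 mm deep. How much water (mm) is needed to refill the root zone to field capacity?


SMD = (FC - theta) * D
    = (0.31 - 0.13) * 450
    = 0.180 * 450
    = 81 mm


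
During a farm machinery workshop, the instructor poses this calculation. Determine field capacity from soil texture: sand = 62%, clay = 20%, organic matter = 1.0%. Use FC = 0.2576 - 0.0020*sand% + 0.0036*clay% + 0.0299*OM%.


FC = 0.2576 - 0.0020*62 + 0.0036*20 + 0.0299*1.0
   = 0.2576 - 0.1240 + 0.0720 + 0.0299
   = 0.2355


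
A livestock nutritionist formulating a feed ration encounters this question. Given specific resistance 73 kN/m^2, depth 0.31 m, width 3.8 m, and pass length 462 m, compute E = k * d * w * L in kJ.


E = k * d * w * L
  = 73 * 0.31 * 3.8 * 462
  = 39729.23 kJ


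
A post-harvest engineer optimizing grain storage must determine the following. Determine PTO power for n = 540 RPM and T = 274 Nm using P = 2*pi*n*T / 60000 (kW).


P = 2*pi*n*T / 60000
  = 2*pi * 540 * 274 / 60000
  = 929660.10 / 60000
  = 15.49 kW


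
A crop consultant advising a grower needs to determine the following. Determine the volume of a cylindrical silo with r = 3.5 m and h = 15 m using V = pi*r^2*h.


V = pi * r^2 * h
  = pi * 3.5^2 * 15
  = pi * 12.25 * 15
  = 577.27 m^3


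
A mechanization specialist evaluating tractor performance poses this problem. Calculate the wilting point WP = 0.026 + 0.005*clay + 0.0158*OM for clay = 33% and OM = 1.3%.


WP = 0.026 + 0.005*33 + 0.0158*1.3
   = 0.026 + 0.1650 + 0.0205
   = 0.2115


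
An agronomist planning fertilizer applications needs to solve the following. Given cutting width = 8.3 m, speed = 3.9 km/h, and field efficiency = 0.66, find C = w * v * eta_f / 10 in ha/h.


C = w * v * eta_f / 10
  = 8.3 * 3.9 * 0.66 / 10
  = 21.36 / 10
  = 2.14 ha/h


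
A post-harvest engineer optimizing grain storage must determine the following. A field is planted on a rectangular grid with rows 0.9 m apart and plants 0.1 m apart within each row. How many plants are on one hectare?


D = 10000 / (row_sp * plant_sp)
  = 10000 / (0.9 * 0.1)
  = 10000 / 0.0900
  = 111111.11 plants/ha


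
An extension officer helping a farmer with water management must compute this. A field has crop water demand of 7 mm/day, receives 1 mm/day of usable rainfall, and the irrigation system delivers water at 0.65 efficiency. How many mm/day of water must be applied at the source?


IWR = (ETc - Pe) / Ea
    = (7 - 1) / 0.65
    = 6 / 0.65
    = 9.23 mm/day


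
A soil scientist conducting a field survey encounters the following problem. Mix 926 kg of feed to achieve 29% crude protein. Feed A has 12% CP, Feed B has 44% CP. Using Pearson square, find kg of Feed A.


parts_A = CP_b - target = 44 - 29 = 15
parts_B = target - CP_a = 29 - 12 = 17
total_parts = 15 + 17 = 32
Feed A = 926 * 15 / 32 = 434.06 kg
Feed B = 926 * 17 / 32 = 491.94 kg

434.06 kg


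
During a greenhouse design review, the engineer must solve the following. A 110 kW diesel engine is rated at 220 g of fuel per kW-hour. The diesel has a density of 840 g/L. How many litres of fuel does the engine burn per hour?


FC = P * BSFC / rho_fuel
   = 110 * 220 / 840
   = 24200 / 840
   = 28.81 L/h


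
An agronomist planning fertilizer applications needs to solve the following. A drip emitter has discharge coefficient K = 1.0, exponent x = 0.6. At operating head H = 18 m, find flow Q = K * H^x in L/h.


Q = K * H^x
  = 1.0 * 18^0.6
  = 1.0 * 5.6645
  = 5.66 L/h


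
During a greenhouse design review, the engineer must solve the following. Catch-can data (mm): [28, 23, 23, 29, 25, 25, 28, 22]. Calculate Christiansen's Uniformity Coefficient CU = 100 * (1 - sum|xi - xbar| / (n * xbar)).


xbar = 203 / 8 = 25.375
sum|xi - xbar| = 17.750
CU = 100 * (1 - 17.750 / (8 * 25.375))
   = 100 * (1 - 0.0874)
   = 91.26%


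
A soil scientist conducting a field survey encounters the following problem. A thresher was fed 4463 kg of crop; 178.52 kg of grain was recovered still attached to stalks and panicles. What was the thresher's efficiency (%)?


eta = (total - unthreshed) / total * 100
    = (4463 - 178.52) / 4463 * 100
    = 4284.48 / 4463 * 100
    = 96%


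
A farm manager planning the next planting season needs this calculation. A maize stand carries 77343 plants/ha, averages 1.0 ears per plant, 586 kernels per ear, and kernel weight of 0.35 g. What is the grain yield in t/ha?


Y = density * ears * kernels * kw
  = 77343 * 1.0 * 586 * 0.35 g/ha
  = 15863049.30 g/ha
  = 15863.05 kg/ha = 15.86 t/ha


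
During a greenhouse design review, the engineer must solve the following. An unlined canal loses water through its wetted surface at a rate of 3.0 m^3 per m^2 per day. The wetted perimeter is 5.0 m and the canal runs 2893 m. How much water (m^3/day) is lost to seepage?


S = C * P * L
  = 3.0 * 5.0 * 2893
  = 43395 m^3/day


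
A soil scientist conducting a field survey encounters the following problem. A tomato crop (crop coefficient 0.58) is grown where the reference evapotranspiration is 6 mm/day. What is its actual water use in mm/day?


ETc = Kc * ET0
    = 0.58 * 6
    = 3.48 mm/day


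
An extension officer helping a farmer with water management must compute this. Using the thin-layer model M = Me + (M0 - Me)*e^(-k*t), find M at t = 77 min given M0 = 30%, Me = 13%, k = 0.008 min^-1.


M = Me + (M0 - Me) * e^(-k*t)
  = 13 + (30 - 13) * e^(-0.008*77)
  = 13 + 17 * e^(-0.616)
  = 13 + 17 * 0.54010
  = 13 + 9.1817
  = 22.18%


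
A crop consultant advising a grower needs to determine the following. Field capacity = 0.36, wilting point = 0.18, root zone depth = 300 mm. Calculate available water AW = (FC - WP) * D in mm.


AW = (FC - WP) * D
   = (0.36 - 0.18) * 300
   = 0.18 * 300
   = 54 mm


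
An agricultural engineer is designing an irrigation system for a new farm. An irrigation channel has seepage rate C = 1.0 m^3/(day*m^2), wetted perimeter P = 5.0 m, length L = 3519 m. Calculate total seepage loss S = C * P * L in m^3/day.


S = C * P * L
  = 1.0 * 5.0 * 3519
  = 17595 m^3/day


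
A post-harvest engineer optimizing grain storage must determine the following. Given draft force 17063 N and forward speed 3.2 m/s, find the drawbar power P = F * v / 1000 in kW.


P = F * v / 1000
  = 17063 * 3.2 / 1000
  = 54601.60 / 1000
  = 54.60 kW


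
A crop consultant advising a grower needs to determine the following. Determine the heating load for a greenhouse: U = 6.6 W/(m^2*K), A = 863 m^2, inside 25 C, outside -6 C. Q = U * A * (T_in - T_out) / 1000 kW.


dT = 25 - (-6) = 31 K
Q = U * A * dT
  = 6.6 * 863 * 31
  = 176569.80 W = 176.57 kW


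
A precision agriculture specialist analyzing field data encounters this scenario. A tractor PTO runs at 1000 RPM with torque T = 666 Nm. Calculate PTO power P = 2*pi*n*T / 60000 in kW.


P = 2*pi*n*T / 60000
  = 2*pi * 1000 * 666 / 60000
  = 4184601.41 / 60000
  = 69.74 kW


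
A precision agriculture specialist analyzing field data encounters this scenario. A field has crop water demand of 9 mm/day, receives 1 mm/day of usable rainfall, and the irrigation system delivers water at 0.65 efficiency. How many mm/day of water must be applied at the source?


IWR = (ETc - Pe) / Ea
    = (9 - 1) / 0.65
    = 8 / 0.65
    = 12.31 mm/day


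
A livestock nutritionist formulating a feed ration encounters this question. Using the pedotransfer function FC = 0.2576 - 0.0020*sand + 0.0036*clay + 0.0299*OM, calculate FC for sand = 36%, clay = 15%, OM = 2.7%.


FC = 0.2576 - 0.0020*36 + 0.0036*15 + 0.0299*2.7
   = 0.2576 - 0.0720 + 0.0540 + 0.0807
   = 0.3203


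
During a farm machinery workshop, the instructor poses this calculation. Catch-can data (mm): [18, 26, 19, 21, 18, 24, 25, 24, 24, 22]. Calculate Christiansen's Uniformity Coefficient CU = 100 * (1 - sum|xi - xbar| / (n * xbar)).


xbar = 221 / 10 = 22.100
sum|xi - xbar| = 25
CU = 100 * (1 - 25 / (10 * 22.100))
   = 100 * (1 - 0.1131)
   = 88.69%


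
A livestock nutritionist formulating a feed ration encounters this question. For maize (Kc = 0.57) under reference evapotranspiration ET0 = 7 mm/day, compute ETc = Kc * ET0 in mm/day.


ETc = Kc * ET0
    = 0.57 * 7
    = 3.99 mm/day


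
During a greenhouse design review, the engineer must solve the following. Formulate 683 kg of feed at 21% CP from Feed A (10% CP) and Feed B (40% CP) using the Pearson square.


parts_A = CP_b - target = 40 - 21 = 19
parts_B = target - CP_a = 21 - 10 = 11
total_parts = 19 + 11 = 30
Feed A = 683 * 19 / 30 = 432.57 kg
Feed B = 683 * 11 / 30 = 250.43 kg

432.57 kg


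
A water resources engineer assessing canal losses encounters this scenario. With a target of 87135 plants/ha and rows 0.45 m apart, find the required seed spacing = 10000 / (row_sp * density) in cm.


spacing = 10000 / (row_sp * density)
        = 10000 / (0.45 * 87135)
        = 10000 / 39210.75
        = 0.25503 m = 25.50 cm


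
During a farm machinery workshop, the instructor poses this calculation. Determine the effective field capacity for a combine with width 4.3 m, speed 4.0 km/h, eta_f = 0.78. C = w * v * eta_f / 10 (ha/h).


C = w * v * eta_f / 10
  = 4.3 * 4.0 * 0.78 / 10
  = 13.42 / 10
  = 1.34 ha/h


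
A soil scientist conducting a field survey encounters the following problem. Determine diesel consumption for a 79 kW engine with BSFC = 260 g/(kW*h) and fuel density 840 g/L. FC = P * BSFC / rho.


FC = P * BSFC / rho_fuel
   = 79 * 260 / 840
   = 20540 / 840
   = 24.45 L/h


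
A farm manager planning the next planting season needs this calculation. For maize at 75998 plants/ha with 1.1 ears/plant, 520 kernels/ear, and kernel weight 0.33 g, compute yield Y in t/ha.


Y = density * ears * kernels * kw
  = 75998 * 1.1 * 520 * 0.33 g/ha
  = 14345382.48 g/ha
  = 14345.38 kg/ha = 14.35 t/ha


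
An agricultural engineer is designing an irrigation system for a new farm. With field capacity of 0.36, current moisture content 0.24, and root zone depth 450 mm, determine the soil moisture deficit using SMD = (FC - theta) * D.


SMD = (FC - theta) * D
    = (0.36 - 0.24) * 450
    = 0.120 * 450
    = 54 mm


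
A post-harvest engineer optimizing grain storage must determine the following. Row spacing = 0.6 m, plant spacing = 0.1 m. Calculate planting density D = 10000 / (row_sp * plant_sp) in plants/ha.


D = 10000 / (row_sp * plant_sp)
  = 10000 / (0.6 * 0.1)
  = 10000 / 0.0600
  = 166666.67 plants/ha


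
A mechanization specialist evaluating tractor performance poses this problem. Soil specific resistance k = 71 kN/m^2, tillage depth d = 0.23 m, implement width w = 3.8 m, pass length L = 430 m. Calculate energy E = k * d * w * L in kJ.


E = k * d * w * L
  = 71 * 0.23 * 3.8 * 430
  = 26683.22 kJ


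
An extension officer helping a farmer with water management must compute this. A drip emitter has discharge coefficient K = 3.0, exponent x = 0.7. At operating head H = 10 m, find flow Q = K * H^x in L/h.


Q = K * H^x
  = 3.0 * 10^0.7
  = 3.0 * 5.0119
  = 15.04 L/h


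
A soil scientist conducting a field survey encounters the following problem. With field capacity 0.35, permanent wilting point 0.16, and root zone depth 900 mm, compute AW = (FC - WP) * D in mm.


AW = (FC - WP) * D
   = (0.35 - 0.16) * 900
   = 0.19 * 900
   = 171 mm


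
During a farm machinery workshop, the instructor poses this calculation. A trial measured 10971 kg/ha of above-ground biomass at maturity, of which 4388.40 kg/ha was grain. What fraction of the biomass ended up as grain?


HI = grain_yield / biomass
   = 4388.40 / 10971
   = 0.40


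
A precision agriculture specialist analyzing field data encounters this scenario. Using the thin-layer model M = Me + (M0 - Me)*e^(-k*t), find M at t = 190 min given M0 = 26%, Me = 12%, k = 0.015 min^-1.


M = Me + (M0 - Me) * e^(-k*t)
  = 12 + (26 - 12) * e^(-0.015*190)
  = 12 + 14 * e^(-2.850)
  = 12 + 14 * 0.05784
  = 12 + 0.8098
  = 12.81%


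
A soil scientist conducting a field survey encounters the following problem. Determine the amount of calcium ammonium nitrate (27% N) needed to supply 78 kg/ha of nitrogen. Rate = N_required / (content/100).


Rate = N_required / (N_content / 100)
     = 78 / (27 / 100)
     = 78 / 0.27
     = 288.89 kg/ha


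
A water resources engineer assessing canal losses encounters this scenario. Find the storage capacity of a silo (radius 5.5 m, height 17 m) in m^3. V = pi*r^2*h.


V = pi * r^2 * h
  = pi * 5.5^2 * 17
  = pi * 30.25 * 17
  = 1615.56 m^3


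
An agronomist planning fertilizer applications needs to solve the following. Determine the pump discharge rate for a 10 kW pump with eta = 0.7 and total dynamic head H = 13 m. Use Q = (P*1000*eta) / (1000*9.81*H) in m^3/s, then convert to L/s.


Q = (P * 1000 * eta) / (rho * g * H)
  = (10 * 1000 * 0.7) / (1000 * 9.81 * 13)
  = 7000 / 127530
  = 0.05489 m^3/s = 54.89 L/s


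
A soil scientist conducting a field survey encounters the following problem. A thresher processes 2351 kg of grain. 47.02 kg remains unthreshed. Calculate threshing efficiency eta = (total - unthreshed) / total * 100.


eta = (total - unthreshed) / total * 100
    = (2351 - 47.02) / 2351 * 100
    = 2303.98 / 2351 * 100
    = 98%


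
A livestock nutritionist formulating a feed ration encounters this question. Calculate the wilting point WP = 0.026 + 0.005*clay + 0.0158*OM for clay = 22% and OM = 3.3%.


WP = 0.026 + 0.005*22 + 0.0158*3.3
   = 0.026 + 0.1100 + 0.0521
   = 0.1881


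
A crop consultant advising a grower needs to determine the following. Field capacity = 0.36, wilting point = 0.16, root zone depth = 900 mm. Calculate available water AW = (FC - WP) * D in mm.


AW = (FC - WP) * D
   = (0.36 - 0.16) * 900
   = 0.20 * 900
   = 180 mm


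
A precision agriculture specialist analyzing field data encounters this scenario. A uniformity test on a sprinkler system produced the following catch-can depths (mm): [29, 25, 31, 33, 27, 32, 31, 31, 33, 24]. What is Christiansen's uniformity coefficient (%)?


xbar = 296 / 10 = 29.600
sum|xi - xbar| = 26.800
CU = 100 * (1 - 26.800 / (10 * 29.600))
   = 100 * (1 - 0.0905)
   = 90.95%


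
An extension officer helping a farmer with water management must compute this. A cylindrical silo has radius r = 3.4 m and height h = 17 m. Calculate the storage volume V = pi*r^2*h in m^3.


V = pi * r^2 * h
  = pi * 3.4^2 * 17
  = pi * 11.56 * 17
  = 617.39 m^3


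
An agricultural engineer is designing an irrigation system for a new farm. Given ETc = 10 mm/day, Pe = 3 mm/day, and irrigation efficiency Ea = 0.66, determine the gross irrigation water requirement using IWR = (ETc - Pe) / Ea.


IWR = (ETc - Pe) / Ea
    = (10 - 3) / 0.66
    = 7 / 0.66
    = 10.61 mm/day


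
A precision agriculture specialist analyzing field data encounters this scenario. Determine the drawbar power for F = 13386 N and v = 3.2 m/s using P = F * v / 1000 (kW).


P = F * v / 1000
  = 13386 * 3.2 / 1000
  = 42835.20 / 1000
  = 42.84 kW


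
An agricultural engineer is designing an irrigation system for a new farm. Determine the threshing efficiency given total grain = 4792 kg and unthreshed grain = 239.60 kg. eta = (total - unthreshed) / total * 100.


eta = (total - unthreshed) / total * 100
    = (4792 - 239.60) / 4792 * 100
    = 4552.40 / 4792 * 100
    = 95%


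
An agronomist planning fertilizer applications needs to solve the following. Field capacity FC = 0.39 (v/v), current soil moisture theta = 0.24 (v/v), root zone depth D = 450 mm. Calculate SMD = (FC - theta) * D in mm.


SMD = (FC - theta) * D
    = (0.39 - 0.24) * 450
    = 0.150 * 450
    = 67.50 mm


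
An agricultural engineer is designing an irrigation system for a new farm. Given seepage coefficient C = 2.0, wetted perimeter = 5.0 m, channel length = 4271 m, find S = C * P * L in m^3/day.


S = C * P * L
  = 2.0 * 5.0 * 4271
  = 42710 m^3/day


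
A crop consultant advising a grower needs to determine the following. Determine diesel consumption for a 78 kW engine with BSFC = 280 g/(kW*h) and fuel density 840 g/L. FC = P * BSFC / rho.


FC = P * BSFC / rho_fuel
   = 78 * 280 / 840
   = 21840 / 840
   = 26 L/h


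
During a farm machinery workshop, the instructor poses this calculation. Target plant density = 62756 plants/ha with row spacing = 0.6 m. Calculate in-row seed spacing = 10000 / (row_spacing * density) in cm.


spacing = 10000 / (row_sp * density)
        = 10000 / (0.6 * 62756)
        = 10000 / 37653.60
        = 0.26558 m = 26.56 cm


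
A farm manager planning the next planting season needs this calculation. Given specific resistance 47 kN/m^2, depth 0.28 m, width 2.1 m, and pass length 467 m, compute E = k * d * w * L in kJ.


E = k * d * w * L
  = 47 * 0.28 * 2.1 * 467
  = 12906.01 kJ


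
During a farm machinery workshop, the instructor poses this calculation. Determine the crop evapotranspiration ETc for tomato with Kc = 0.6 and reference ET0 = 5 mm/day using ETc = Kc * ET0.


ETc = Kc * ET0
    = 0.6 * 5
    = 3 mm/day


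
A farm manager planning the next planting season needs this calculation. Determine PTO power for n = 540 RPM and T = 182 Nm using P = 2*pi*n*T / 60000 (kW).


P = 2*pi*n*T / 60000
  = 2*pi * 540 * 182 / 60000
  = 617511.45 / 60000
  = 10.29 kW


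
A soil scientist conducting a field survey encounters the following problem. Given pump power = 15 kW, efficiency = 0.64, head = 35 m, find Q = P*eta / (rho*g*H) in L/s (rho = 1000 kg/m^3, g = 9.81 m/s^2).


Q = (P * 1000 * eta) / (rho * g * H)
  = (15 * 1000 * 0.64) / (1000 * 9.81 * 35)
  = 9600 / 343350
  = 0.02796 m^3/s = 27.96 L/s


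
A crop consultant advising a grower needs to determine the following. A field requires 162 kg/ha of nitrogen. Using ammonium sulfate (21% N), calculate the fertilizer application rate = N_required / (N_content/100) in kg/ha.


Rate = N_required / (N_content / 100)
     = 162 / (21 / 100)
     = 162 / 0.21
     = 771.43 kg/ha


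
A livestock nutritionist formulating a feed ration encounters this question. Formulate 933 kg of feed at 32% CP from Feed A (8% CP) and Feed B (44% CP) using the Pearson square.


parts_A = CP_b - target = 44 - 32 = 12
parts_B = target - CP_a = 32 - 8 = 24
total_parts = 12 + 24 = 36
Feed A = 933 * 12 / 36 = 311 kg
Feed B = 933 * 24 / 36 = 622 kg

311 kg


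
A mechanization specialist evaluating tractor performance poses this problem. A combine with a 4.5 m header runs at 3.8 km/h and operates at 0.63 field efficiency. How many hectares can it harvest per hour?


C = w * v * eta_f / 10
  = 4.5 * 3.8 * 0.63 / 10
  = 10.77 / 10
  = 1.08 ha/h


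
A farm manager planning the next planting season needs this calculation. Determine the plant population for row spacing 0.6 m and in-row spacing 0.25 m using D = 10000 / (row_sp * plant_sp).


D = 10000 / (row_sp * plant_sp)
  = 10000 / (0.6 * 0.25)
  = 10000 / 0.1500
  = 66666.67 plants/ha


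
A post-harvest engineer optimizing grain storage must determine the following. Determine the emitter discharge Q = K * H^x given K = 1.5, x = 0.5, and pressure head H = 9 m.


Q = K * H^x
  = 1.5 * 9^0.5
  = 1.5 * 3
  = 4.50 L/h


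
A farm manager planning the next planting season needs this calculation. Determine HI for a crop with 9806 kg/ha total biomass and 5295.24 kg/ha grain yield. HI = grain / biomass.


HI = grain_yield / biomass
   = 5295.24 / 9806
   = 0.54


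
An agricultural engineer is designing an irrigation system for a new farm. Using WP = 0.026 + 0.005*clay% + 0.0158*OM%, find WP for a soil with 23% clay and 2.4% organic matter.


WP = 0.026 + 0.005*23 + 0.0158*2.4
   = 0.026 + 0.1150 + 0.0379
   = 0.1789


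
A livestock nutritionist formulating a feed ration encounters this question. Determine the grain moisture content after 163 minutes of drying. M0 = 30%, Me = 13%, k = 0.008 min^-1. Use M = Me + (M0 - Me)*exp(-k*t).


M = Me + (M0 - Me) * e^(-k*t)
  = 13 + (30 - 13) * e^(-0.008*163)
  = 13 + 17 * e^(-1.304)
  = 13 + 17 * 0.27144
  = 13 + 4.6145
  = 17.61%


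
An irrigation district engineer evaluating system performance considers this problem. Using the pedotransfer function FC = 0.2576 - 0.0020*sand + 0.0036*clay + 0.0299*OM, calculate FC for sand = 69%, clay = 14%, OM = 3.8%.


FC = 0.2576 - 0.0020*69 + 0.0036*14 + 0.0299*3.8
   = 0.2576 - 0.1380 + 0.0504 + 0.1136
   = 0.2836


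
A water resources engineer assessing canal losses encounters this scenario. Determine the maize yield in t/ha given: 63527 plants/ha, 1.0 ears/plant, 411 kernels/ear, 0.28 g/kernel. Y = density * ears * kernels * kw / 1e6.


Y = density * ears * kernels * kw
  = 63527 * 1.0 * 411 * 0.28 g/ha
  = 7310687.16 g/ha
  = 7310.69 kg/ha = 7.31 t/ha


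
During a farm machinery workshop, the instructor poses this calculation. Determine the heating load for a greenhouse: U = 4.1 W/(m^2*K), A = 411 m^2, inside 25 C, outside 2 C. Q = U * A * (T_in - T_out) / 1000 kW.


dT = 25 - (2) = 23 K
Q = U * A * dT
  = 4.1 * 411 * 23
  = 38757.30 W = 38.76 kW


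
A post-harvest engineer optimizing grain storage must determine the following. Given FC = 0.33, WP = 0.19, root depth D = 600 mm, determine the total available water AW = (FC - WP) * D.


AW = (FC - WP) * D
   = (0.33 - 0.19) * 600
   = 0.14 * 600
   = 84 mm


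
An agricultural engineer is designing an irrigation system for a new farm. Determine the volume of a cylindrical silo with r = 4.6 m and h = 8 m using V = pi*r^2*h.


V = pi * r^2 * h
  = pi * 4.6^2 * 8
  = pi * 21.16 * 8
  = 531.81 m^3


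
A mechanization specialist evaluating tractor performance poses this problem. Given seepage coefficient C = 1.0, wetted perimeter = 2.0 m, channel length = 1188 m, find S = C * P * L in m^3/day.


S = C * P * L
  = 1.0 * 2.0 * 1188
  = 2376 m^3/day


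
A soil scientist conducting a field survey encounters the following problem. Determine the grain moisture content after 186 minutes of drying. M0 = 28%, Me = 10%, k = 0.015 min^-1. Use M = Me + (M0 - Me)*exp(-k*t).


M = Me + (M0 - Me) * e^(-k*t)
  = 10 + (28 - 10) * e^(-0.015*186)
  = 10 + 18 * e^(-2.790)
  = 10 + 18 * 0.06142
  = 10 + 1.1056
  = 11.11%


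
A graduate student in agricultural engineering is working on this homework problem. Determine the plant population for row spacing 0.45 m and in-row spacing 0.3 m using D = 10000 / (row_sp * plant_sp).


D = 10000 / (row_sp * plant_sp)
  = 10000 / (0.45 * 0.3)
  = 10000 / 0.1350
  = 74074.07 plants/ha


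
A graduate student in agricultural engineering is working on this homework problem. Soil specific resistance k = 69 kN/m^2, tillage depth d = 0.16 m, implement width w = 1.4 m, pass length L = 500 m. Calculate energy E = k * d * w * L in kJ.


E = k * d * w * L
  = 69 * 0.16 * 1.4 * 500
  = 7728 kJ


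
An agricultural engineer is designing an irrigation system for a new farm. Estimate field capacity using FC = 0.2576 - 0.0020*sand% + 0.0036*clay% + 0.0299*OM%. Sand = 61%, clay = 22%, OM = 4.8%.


FC = 0.2576 - 0.0020*61 + 0.0036*22 + 0.0299*4.8
   = 0.2576 - 0.1220 + 0.0792 + 0.1435
   = 0.3583


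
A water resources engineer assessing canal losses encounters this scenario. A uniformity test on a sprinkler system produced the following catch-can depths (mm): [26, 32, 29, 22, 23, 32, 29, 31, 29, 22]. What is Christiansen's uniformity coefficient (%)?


xbar = 275 / 10 = 27.500
sum|xi - xbar| = 34
CU = 100 * (1 - 34 / (10 * 27.500))
   = 100 * (1 - 0.1236)
   = 87.64%


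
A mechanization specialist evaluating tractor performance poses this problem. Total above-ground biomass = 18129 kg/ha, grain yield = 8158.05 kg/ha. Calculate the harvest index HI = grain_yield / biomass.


HI = grain_yield / biomass
   = 8158.05 / 18129
   = 0.45


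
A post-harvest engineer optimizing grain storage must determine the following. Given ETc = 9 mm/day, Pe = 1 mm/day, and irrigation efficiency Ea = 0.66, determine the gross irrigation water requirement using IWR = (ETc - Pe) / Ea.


IWR = (ETc - Pe) / Ea
    = (9 - 1) / 0.66
    = 8 / 0.66
    = 12.12 mm/day


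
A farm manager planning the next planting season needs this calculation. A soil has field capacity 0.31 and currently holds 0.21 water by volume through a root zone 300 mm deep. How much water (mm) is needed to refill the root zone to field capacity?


SMD = (FC - theta) * D
    = (0.31 - 0.21) * 300
    = 0.100 * 300
    = 30 mm


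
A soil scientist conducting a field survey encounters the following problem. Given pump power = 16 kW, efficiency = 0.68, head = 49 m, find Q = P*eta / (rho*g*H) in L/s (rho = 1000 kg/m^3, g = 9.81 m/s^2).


Q = (P * 1000 * eta) / (rho * g * H)
  = (16 * 1000 * 0.68) / (1000 * 9.81 * 49)
  = 10880 / 480690
  = 0.02263 m^3/s = 22.63 L/s


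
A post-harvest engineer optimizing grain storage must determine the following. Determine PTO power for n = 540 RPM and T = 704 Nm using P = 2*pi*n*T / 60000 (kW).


P = 2*pi*n*T / 60000
  = 2*pi * 540 * 704 / 60000
  = 2388615.73 / 60000
  = 39.81 kW


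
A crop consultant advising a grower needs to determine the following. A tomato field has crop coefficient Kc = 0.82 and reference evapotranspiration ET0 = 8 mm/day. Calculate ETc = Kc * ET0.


ETc = Kc * ET0
    = 0.82 * 8
    = 6.56 mm/day


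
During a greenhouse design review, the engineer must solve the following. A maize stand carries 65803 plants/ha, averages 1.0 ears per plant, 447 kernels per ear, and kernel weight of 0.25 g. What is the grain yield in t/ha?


Y = density * ears * kernels * kw
  = 65803 * 1.0 * 447 * 0.25 g/ha
  = 7353485.25 g/ha
  = 7353.49 kg/ha = 7.35 t/ha


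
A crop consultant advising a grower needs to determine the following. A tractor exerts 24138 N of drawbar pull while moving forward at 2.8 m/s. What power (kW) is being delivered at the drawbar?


P = F * v / 1000
  = 24138 * 2.8 / 1000
  = 67586.40 / 1000
  = 67.59 kW


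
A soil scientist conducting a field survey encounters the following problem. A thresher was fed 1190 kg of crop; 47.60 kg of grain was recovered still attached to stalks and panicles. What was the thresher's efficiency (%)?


eta = (total - unthreshed) / total * 100
    = (1190 - 47.60) / 1190 * 100
    = 1142.40 / 1190 * 100
    = 96%


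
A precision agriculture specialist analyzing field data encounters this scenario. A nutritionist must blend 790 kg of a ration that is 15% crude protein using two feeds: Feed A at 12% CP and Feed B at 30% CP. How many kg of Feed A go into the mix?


parts_A = CP_b - target = 30 - 15 = 15
parts_B = target - CP_a = 15 - 12 = 3
total_parts = 15 + 3 = 18
Feed A = 790 * 15 / 18 = 658.33 kg
Feed B = 790 * 3 / 18 = 131.67 kg

658.33 kg
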